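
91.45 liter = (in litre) 91.45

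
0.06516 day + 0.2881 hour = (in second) 6667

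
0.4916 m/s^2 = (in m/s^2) 0.4916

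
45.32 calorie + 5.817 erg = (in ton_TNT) 4.532e-08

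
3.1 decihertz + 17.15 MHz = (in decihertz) 1.715e+08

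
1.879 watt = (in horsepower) 0.00252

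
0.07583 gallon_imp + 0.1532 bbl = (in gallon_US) 6.525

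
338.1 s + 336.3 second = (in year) 2.139e-05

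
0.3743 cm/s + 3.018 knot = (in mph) 3.481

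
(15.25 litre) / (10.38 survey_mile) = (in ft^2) 9.826e-06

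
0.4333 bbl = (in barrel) 0.4333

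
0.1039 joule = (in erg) 1.039e+06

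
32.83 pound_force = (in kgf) 14.89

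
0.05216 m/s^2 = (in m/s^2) 0.05216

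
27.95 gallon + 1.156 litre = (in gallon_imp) 23.53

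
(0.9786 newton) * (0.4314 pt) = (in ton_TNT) 3.56e-14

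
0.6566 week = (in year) 0.01259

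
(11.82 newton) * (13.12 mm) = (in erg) 1.551e+06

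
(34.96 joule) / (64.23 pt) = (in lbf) 346.9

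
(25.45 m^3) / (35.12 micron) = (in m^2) 7.247e+05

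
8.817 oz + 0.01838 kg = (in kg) 0.2683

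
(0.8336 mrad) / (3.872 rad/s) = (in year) 6.827e-12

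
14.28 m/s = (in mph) 31.94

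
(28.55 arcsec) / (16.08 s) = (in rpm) 8.22e-05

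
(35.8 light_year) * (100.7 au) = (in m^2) 5.102e+30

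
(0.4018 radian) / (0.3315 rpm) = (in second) 11.57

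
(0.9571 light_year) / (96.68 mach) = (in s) 2.751e+11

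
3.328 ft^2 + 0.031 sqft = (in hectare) 3.121e-05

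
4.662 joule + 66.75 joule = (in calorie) 17.07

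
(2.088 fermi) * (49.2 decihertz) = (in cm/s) 1.027e-12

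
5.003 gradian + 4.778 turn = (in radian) 30.1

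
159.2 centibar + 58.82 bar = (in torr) 4.531e+04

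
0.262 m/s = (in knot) 0.5093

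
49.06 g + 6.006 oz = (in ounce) 7.737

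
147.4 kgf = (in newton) 1446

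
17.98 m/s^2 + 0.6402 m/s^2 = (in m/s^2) 18.62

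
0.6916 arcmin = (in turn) 3.202e-05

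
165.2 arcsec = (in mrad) 0.8009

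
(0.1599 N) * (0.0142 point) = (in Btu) 7.592e-10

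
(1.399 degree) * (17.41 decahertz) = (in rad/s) 4.251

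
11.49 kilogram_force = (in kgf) 11.49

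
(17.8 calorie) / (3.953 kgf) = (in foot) 6.303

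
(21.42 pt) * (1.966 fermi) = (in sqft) 1.599e-16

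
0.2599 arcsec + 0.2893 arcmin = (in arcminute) 0.2936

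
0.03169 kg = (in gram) 31.69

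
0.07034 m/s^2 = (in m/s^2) 0.07034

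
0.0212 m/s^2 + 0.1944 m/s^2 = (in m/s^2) 0.2156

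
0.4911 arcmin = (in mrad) 0.1429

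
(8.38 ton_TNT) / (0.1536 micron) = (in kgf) 2.328e+16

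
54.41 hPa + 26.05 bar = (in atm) 25.76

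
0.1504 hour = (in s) 541.4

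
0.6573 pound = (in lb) 0.6573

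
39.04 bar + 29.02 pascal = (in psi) 566.2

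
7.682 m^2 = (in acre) 0.001898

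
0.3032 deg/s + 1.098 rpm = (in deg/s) 6.891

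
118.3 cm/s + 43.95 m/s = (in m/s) 45.13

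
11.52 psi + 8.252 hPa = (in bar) 0.8025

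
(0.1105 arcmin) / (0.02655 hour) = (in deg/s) 1.927e-05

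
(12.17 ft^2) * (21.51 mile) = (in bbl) 2.462e+05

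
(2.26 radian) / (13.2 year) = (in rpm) 5.184e-08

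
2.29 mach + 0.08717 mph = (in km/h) 2807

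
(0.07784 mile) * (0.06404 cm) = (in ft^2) 0.8635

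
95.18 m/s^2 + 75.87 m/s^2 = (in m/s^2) 171.1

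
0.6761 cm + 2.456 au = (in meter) 3.674e+11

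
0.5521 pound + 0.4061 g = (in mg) 2.508e+05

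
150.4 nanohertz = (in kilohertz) 1.504e-10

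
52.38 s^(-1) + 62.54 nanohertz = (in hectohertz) 0.5238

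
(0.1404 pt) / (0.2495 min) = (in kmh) 1.191e-05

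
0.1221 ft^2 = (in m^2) 0.01134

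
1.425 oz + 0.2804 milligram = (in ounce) 1.425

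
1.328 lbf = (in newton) 5.907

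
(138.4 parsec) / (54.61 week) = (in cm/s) 1.293e+13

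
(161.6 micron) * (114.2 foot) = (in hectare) 5.625e-07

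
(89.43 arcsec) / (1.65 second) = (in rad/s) 0.0002628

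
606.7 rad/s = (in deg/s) 3.476e+04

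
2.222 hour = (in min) 133.3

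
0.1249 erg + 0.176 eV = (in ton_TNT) 2.985e-18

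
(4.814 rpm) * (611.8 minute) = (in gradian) 1.178e+06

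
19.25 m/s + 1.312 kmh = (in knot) 38.13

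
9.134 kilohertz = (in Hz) 9134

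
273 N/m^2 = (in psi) 0.0396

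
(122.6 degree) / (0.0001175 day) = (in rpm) 2.013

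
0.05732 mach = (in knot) 37.94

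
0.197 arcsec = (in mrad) 0.0009551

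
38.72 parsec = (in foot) 3.92e+18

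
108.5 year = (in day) 3.96e+04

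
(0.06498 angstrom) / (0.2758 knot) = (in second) 4.58e-11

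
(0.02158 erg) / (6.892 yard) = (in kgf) 3.492e-11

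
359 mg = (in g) 0.359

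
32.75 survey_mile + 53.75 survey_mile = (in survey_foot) 4.567e+05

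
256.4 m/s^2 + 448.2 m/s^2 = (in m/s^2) 704.6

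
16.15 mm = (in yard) 0.01766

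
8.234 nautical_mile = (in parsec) 4.942e-13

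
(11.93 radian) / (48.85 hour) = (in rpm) 0.0006478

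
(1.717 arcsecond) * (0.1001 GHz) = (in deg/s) 4.774e+04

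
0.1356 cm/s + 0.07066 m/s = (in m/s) 0.07202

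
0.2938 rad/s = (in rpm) 2.806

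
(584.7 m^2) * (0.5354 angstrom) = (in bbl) 1.969e-07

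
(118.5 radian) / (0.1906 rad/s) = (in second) 621.7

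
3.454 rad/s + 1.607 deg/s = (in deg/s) 199.5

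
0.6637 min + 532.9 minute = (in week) 0.05293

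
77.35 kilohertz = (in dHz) 7.735e+05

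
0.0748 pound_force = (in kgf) 0.03393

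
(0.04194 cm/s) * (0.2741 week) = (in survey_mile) 0.0432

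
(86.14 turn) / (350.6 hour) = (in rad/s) 0.0004288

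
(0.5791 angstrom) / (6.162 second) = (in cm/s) 9.398e-10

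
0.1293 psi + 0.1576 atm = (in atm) 0.1664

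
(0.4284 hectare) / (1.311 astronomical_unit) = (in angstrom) 218.4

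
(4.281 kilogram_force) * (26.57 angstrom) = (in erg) 1.115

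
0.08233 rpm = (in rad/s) 0.008622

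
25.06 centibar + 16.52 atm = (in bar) 16.99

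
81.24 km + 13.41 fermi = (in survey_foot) 2.665e+05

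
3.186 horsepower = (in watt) 2376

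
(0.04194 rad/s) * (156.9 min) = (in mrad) 3.948e+05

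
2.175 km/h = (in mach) 0.001774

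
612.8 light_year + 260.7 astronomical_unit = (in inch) 2.283e+20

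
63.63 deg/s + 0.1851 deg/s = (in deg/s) 63.82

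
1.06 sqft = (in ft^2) 1.06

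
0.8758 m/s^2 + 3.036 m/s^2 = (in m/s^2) 3.912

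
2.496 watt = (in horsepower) 0.003347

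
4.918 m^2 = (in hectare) 0.0004918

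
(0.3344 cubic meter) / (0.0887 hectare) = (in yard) 0.0004123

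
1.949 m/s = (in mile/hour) 4.36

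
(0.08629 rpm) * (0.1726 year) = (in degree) 2.818e+06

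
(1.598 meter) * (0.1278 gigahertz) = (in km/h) 7.352e+08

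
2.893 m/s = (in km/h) 10.41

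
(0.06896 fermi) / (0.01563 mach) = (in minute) 2.16e-19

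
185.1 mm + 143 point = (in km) 0.0002355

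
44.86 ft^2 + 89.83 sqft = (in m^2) 12.51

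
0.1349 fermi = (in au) 9.018e-28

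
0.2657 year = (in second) 8.379e+06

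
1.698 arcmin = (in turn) 7.861e-05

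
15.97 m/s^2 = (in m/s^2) 15.97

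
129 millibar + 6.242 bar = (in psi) 92.4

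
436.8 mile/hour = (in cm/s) 1.953e+04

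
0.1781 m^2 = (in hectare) 1.781e-05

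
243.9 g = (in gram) 243.9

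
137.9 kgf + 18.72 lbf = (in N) 1436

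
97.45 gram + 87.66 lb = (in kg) 39.86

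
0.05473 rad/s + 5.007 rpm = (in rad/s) 0.5791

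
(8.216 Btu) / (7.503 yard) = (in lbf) 284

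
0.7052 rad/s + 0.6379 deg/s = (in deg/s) 41.04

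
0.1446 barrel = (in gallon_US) 6.073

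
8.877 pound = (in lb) 8.877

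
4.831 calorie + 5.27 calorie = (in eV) 2.638e+20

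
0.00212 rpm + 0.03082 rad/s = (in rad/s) 0.03104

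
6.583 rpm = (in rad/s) 0.6894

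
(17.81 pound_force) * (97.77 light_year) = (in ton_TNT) 1.751e+10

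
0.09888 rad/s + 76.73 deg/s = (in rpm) 13.73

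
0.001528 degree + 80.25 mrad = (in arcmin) 276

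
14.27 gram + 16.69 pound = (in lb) 16.72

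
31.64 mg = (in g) 0.03164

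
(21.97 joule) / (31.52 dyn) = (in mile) 43.31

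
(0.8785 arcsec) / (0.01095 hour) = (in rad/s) 1.08e-07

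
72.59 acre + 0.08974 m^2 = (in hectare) 29.38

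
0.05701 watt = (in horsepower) 7.645e-05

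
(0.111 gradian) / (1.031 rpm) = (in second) 0.01615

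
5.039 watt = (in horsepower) 0.006757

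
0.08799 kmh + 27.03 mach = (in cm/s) 9.204e+05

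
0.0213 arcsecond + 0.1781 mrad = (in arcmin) 0.6126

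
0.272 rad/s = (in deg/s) 15.58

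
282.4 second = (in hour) 0.07844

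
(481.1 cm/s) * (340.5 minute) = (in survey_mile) 61.07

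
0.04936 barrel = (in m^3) 0.007848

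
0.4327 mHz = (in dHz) 0.004327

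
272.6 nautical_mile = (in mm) 5.049e+08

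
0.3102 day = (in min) 446.7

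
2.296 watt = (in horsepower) 0.003079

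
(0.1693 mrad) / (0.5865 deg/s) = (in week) 2.735e-08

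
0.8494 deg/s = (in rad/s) 0.01482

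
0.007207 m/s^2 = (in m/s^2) 0.007207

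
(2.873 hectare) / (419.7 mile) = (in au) 2.843e-13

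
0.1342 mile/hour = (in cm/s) 5.999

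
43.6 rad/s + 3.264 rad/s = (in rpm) 447.5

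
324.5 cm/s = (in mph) 7.259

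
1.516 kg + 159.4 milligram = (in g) 1516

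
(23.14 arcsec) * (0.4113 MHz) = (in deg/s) 2644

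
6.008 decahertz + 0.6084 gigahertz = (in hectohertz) 6.084e+06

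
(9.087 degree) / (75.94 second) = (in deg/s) 0.1197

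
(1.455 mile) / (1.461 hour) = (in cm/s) 44.52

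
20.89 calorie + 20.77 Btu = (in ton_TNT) 5.258e-06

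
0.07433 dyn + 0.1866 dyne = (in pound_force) 5.866e-07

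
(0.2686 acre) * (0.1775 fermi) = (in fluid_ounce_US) 6.524e-09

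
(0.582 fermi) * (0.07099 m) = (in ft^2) 4.447e-16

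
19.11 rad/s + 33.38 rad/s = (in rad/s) 52.49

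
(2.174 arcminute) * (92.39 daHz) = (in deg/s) 33.48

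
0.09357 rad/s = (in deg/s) 5.361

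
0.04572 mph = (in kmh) 0.07358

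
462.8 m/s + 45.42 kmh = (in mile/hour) 1063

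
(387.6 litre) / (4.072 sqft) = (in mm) 1025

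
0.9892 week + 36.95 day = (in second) 3.791e+06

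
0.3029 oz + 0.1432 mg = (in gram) 8.587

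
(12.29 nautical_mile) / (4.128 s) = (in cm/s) 5.514e+05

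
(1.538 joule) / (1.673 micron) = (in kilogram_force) 9.374e+04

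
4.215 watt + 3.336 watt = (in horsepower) 0.01013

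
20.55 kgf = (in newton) 201.5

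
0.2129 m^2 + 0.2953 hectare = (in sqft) 3.179e+04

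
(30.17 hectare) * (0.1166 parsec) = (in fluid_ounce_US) 3.67e+25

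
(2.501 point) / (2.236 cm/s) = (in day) 4.567e-07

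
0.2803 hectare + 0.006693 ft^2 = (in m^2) 2803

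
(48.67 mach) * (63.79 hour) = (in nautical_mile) 2.055e+06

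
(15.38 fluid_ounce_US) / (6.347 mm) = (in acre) 1.771e-05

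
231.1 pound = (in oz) 3698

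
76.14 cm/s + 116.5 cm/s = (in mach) 0.005658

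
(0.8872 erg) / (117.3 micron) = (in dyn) 75.64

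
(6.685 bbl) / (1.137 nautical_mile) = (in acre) 1.247e-07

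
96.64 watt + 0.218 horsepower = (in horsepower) 0.3476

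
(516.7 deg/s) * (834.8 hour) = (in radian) 2.71e+07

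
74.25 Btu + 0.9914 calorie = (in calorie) 1.872e+04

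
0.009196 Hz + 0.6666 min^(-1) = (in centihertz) 2.031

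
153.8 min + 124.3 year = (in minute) 6.533e+07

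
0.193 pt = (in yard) 7.446e-05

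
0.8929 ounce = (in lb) 0.05581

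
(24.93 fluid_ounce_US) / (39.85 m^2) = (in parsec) 5.996e-22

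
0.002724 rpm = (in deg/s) 0.01634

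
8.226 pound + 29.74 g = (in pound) 8.292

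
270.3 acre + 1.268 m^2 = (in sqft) 1.177e+07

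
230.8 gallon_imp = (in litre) 1049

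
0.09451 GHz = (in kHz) 9.451e+04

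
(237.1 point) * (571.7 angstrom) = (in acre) 1.182e-12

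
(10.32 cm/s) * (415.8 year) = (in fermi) 1.353e+24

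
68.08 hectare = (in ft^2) 7.328e+06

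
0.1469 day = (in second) 1.269e+04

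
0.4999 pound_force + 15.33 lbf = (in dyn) 7.041e+06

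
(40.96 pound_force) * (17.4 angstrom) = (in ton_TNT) 7.577e-17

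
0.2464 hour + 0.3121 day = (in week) 0.04605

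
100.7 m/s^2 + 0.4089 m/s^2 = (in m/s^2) 101.1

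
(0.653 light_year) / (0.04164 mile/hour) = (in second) 3.319e+17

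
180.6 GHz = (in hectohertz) 1.806e+09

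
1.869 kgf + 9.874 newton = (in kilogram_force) 2.876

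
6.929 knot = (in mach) 0.01047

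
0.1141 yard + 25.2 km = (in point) 7.143e+07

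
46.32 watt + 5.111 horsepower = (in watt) 3858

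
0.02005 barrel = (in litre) 3.188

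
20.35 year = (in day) 7428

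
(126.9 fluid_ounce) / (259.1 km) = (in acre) 3.579e-12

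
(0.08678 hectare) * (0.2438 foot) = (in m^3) 64.49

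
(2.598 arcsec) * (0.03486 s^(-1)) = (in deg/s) 2.516e-05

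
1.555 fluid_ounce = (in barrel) 0.0002892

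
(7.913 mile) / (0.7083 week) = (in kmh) 0.107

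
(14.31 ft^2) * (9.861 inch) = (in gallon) 87.97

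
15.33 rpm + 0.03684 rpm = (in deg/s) 92.2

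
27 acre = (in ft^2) 1.176e+06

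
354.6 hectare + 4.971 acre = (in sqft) 3.839e+07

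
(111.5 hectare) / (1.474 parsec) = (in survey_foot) 8.043e-11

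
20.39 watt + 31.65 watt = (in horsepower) 0.06979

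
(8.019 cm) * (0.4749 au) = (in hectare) 5.697e+05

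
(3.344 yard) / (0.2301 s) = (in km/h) 47.84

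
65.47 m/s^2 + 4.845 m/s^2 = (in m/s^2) 70.31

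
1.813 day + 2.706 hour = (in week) 0.2751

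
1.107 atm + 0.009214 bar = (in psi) 16.4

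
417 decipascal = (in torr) 0.3128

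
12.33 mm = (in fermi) 1.233e+13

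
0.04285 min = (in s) 2.571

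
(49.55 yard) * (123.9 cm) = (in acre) 0.01387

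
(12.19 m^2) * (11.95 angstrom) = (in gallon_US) 3.848e-06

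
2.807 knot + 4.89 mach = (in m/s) 1666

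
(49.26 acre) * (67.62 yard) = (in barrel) 7.753e+07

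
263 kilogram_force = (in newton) 2579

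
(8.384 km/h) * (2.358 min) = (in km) 0.3295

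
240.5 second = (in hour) 0.06681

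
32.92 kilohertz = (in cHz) 3.292e+06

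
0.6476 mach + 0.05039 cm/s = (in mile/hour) 493.3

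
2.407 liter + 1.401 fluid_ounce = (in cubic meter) 0.002448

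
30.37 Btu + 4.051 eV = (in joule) 3.204e+04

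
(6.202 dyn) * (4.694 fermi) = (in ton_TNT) 6.958e-29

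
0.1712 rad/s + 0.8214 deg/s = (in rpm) 1.772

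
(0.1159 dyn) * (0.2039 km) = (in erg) 2363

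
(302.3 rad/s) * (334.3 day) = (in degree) 5.003e+11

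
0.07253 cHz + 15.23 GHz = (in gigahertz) 15.23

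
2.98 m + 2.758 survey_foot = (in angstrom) 3.821e+10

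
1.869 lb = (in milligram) 8.478e+05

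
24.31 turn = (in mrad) 1.527e+05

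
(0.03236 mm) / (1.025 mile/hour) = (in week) 1.168e-10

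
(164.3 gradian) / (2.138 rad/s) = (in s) 1.207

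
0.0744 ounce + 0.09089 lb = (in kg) 0.04334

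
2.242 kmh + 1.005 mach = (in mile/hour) 766.9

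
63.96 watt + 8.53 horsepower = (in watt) 6425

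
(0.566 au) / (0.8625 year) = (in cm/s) 3.113e+05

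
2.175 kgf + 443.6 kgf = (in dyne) 4.372e+08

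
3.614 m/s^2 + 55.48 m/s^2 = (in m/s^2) 59.09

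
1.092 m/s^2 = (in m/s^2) 1.092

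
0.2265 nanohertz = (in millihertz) 2.265e-07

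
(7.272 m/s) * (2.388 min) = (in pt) 2.954e+06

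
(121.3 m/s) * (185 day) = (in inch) 7.633e+10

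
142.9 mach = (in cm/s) 4.866e+06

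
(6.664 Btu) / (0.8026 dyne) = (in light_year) 9.259e-08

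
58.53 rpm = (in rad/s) 6.129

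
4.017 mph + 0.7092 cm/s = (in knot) 3.504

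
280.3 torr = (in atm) 0.3688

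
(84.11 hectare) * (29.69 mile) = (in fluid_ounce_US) 1.359e+15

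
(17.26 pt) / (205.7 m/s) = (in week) 4.894e-11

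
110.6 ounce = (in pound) 6.912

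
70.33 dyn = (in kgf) 7.172e-05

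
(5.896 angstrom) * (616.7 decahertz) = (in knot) 7.068e-06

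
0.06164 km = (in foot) 202.2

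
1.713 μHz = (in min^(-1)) 0.0001028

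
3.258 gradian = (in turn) 0.008145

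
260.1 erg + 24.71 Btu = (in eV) 1.627e+23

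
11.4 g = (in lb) 0.02513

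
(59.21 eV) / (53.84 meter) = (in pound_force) 3.961e-20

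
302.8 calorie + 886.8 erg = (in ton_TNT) 3.028e-07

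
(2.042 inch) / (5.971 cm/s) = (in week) 1.436e-06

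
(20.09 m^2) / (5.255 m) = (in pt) 1.084e+04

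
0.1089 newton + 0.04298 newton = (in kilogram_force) 0.01549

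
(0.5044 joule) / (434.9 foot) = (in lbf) 0.0008554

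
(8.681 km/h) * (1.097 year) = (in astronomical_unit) 0.0005576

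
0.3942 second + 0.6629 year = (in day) 242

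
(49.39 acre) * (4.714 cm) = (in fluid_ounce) 3.186e+08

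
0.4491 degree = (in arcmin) 26.95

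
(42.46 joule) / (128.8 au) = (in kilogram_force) 2.247e-13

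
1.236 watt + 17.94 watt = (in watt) 19.18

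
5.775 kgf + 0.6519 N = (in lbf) 12.88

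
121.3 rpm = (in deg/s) 727.8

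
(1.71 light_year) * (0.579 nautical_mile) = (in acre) 4.287e+15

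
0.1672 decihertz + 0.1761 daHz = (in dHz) 17.78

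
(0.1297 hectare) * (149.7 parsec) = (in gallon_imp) 1.318e+24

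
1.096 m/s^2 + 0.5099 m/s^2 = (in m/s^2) 1.606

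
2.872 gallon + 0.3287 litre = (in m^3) 0.0112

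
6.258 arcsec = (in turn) 4.829e-06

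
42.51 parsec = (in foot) 4.304e+18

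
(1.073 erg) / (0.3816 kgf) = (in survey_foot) 9.407e-08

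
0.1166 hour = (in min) 6.996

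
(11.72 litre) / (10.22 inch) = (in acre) 1.116e-05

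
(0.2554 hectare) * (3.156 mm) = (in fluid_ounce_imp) 2.837e+05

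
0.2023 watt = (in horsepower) 0.0002713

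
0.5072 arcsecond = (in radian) 2.459e-06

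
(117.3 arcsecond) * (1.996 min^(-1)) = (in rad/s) 1.892e-05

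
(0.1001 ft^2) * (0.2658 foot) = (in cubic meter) 0.0007534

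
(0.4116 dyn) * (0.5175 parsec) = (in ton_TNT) 15.71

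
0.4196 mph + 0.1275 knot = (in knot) 0.4921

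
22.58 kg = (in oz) 796.5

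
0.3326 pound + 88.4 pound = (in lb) 88.73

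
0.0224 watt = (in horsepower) 3.004e-05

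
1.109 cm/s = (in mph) 0.02481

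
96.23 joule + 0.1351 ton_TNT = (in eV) 3.528e+27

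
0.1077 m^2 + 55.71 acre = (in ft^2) 2.427e+06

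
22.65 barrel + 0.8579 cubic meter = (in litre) 4459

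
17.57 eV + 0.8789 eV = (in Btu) 2.802e-21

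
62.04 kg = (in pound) 136.8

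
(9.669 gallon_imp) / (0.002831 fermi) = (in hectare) 1.553e+12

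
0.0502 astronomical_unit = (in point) 2.129e+13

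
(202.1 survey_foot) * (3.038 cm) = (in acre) 0.0004624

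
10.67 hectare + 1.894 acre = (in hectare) 11.44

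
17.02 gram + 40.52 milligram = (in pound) 0.03761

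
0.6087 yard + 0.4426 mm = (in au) 3.724e-12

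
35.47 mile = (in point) 1.618e+08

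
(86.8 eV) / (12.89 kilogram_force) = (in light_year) 1.163e-35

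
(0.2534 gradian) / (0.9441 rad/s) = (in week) 6.971e-09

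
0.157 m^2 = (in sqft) 1.69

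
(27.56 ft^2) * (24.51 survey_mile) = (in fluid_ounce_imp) 3.555e+09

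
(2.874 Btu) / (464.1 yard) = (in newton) 7.145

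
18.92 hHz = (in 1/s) 1892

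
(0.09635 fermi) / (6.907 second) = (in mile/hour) 3.12e-17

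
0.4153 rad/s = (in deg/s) 23.79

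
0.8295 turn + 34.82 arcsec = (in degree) 298.6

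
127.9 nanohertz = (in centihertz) 1.279e-05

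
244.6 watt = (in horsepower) 0.328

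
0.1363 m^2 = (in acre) 3.368e-05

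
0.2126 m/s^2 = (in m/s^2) 0.2126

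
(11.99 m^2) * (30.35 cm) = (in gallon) 961.3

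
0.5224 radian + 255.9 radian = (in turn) 40.81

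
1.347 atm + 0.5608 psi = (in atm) 1.385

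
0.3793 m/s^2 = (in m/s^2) 0.3793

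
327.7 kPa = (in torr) 2458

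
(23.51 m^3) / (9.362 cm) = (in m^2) 251.1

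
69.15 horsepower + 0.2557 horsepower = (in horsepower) 69.41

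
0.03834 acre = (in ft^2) 1670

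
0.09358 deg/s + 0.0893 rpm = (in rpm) 0.1049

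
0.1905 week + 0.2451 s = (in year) 0.003653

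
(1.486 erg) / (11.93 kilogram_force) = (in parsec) 4.116e-26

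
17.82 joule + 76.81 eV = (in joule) 17.82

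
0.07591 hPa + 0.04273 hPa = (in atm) 0.0001171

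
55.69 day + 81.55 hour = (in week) 8.441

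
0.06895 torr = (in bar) 9.193e-05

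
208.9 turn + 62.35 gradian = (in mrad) 1.314e+06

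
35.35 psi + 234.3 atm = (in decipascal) 2.398e+08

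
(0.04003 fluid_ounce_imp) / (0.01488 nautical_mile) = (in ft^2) 4.443e-07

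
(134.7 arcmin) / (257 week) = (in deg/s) 1.444e-08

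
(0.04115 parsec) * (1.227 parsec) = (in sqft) 5.175e+32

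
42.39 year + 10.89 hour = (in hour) 3.713e+05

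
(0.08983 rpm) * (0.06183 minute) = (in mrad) 34.9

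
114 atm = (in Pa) 1.155e+07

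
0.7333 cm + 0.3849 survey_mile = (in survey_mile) 0.3849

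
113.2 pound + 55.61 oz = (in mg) 5.292e+07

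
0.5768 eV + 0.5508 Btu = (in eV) 3.627e+21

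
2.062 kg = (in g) 2062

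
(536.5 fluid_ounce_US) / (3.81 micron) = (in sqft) 4.482e+04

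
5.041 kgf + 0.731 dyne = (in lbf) 11.11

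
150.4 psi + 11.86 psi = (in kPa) 1119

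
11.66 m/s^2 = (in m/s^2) 11.66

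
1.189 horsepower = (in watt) 886.6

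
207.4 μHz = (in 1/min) 0.01244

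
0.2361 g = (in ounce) 0.008328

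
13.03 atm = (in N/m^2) 1.32e+06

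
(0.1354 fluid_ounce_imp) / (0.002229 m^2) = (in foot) 0.005663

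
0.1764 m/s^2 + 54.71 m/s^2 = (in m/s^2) 54.89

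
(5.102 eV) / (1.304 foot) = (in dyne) 2.057e-13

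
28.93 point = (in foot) 0.03348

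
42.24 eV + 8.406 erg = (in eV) 5.247e+12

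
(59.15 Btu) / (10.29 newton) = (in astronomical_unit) 4.054e-08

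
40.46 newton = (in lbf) 9.096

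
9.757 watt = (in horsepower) 0.01308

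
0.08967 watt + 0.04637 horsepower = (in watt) 34.67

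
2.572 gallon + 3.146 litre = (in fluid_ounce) 435.6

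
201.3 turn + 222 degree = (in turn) 201.9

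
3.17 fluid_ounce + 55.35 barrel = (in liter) 8800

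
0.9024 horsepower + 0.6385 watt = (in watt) 673.6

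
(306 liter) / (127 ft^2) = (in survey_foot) 0.08509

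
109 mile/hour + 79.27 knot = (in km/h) 322.2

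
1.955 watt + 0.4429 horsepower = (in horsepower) 0.4455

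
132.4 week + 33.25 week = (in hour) 2.783e+04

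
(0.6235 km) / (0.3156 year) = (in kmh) 0.0002255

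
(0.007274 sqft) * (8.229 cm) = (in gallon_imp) 0.01223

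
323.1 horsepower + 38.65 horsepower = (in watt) 2.698e+05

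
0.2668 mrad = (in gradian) 0.01699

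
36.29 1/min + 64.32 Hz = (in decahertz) 6.492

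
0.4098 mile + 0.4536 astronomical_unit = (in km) 6.786e+07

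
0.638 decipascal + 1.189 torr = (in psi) 0.023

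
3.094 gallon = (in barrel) 0.07367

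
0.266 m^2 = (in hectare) 2.66e-05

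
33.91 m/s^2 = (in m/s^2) 33.91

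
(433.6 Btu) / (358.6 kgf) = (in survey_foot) 426.8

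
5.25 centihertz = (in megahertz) 5.25e-08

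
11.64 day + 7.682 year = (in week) 402.2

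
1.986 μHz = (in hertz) 1.986e-06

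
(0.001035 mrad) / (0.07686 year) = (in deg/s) 2.447e-11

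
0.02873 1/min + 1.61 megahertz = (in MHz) 1.61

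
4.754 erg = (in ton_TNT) 1.136e-16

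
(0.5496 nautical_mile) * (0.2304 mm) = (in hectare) 2.345e-05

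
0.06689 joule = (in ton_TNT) 1.599e-11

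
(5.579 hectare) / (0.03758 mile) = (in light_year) 9.75e-14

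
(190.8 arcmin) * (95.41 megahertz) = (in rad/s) 5.295e+06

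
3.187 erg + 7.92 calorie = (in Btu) 0.03141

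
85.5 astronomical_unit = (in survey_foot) 4.196e+13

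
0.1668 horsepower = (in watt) 124.4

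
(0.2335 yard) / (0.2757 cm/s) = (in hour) 0.02151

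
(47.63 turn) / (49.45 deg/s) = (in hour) 0.09632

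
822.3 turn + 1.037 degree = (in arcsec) 1.066e+09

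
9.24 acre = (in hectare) 3.739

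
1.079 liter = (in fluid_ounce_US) 36.49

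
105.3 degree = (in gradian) 117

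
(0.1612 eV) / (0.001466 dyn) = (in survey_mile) 1.095e-15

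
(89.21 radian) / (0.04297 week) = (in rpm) 0.03278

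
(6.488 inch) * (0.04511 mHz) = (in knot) 1.445e-05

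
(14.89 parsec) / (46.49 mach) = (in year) 9.204e+05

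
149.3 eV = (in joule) 2.392e-17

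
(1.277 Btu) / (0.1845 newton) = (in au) 4.881e-08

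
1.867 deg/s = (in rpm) 0.3112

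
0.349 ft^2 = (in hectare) 3.242e-06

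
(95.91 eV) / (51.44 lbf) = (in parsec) 2.176e-36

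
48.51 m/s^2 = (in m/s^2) 48.51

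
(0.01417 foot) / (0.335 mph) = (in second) 0.02884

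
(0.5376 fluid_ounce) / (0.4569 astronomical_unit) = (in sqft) 2.504e-15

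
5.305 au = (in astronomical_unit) 5.305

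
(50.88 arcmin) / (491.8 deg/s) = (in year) 5.468e-11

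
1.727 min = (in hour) 0.02878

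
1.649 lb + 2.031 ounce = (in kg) 0.8056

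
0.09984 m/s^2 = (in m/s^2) 0.09984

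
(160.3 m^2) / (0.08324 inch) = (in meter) 7.582e+04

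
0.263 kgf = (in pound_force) 0.5798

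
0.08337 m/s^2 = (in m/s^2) 0.08337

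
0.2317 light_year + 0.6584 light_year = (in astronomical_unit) 5.629e+04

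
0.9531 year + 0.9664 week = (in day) 354.6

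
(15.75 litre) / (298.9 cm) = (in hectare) 5.269e-07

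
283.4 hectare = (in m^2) 2.834e+06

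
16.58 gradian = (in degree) 14.92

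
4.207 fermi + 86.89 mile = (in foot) 4.588e+05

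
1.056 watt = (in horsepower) 0.001416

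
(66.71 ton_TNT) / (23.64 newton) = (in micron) 1.181e+16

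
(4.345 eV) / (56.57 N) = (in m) 1.231e-20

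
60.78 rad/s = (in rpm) 580.4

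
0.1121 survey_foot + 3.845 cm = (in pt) 205.8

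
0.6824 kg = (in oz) 24.07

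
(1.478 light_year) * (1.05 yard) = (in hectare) 1.343e+12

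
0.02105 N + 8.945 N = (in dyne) 8.966e+05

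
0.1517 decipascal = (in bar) 1.517e-07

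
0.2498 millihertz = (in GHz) 2.498e-13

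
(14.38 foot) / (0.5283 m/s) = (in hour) 0.002305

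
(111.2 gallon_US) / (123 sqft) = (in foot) 0.1209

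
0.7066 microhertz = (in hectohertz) 7.066e-09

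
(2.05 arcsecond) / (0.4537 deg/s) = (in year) 3.98e-11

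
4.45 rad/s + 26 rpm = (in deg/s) 411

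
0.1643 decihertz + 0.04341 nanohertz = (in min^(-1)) 0.9858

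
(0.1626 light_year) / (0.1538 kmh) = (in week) 5.954e+10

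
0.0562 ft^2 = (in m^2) 0.005221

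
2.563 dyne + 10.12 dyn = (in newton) 0.0001268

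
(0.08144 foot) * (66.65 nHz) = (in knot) 3.216e-09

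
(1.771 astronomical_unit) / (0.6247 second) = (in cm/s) 4.241e+13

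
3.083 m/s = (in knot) 5.993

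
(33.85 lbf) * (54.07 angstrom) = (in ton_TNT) 1.946e-16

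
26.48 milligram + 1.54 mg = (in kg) 2.802e-05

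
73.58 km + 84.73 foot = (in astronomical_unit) 4.92e-07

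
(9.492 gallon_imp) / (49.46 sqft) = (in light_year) 9.926e-19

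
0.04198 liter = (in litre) 0.04198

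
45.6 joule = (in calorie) 10.9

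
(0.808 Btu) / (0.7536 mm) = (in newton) 1.131e+06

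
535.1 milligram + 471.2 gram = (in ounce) 16.64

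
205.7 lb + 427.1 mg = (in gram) 9.33e+04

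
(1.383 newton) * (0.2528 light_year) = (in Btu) 3.135e+12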